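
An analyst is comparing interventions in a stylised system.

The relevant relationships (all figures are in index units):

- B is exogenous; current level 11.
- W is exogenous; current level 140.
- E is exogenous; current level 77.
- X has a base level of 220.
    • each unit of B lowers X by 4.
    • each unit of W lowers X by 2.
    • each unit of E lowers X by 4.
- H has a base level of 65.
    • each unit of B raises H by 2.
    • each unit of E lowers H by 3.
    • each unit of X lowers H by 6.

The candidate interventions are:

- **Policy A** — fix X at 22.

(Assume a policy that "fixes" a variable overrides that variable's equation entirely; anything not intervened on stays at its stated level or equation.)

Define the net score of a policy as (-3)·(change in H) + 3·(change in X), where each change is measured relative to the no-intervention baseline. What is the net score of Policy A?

Baseline:
  B = 11
  W = 140
  E = 77
  X = 220 − 4·11 − 2·140 − 4·77 = -412
  H = 65 + 2·11 − 3·77 − 6·(-412) = 2328
Policy A (X := 22):
  B = 11
  W = 140
  E = 77
  X = 22
  H = 65 + 2·11 − 3·77 − 6·22 = -276
ΔH = -276 − 2328 = -2604; ΔX = 22 − (-412) = 434
Score = (-3)·(-2604) + 3·434 = 9114

9114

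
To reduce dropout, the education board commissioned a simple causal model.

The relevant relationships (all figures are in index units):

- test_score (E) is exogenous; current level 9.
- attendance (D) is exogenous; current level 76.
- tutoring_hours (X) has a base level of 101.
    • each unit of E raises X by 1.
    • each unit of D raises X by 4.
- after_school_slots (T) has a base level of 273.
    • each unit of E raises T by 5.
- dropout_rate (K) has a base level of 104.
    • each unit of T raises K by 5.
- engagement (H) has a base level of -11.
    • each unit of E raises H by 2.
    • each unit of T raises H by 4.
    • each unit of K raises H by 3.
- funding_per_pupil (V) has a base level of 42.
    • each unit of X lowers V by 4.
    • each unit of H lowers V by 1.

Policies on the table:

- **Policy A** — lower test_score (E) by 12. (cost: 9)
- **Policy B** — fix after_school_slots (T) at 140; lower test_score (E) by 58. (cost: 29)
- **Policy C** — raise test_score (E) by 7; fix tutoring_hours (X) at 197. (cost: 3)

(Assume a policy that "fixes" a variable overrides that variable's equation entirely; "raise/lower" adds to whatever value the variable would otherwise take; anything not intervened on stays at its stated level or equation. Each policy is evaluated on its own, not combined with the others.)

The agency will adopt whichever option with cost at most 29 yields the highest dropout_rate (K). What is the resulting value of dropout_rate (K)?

1869

Policy A (E − 12):
  E = 9 − 12 = -3
  T = 273 + 5·(-3) = 258
  K = 104 + 5·258 = 1394
Policy B (T := 140, E − 58):
  E = 9 − 58 = -49
  T = 140
  K = 104 + 5·140 = 804
Policy C (E + 7, X := 197):
  E = 9 + 7 = 16
  T = 273 + 5·16 = 353
  K = 104 + 5·353 = 1869
Comparing — Policy A: K=1394, Policy B: K=804, Policy C: K=1869. Highest is 1869 (Policy C).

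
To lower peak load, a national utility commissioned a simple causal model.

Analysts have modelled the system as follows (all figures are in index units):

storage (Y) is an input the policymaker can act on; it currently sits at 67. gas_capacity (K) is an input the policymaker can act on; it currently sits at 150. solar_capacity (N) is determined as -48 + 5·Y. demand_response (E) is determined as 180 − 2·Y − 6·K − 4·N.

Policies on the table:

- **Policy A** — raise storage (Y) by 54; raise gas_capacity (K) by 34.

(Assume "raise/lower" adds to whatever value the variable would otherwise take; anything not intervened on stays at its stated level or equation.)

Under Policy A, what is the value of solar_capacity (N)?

Policy A (Y + 54, K + 34):
  Y = 67 + 54 = 121
  N = -48 + 5·121 = 557

557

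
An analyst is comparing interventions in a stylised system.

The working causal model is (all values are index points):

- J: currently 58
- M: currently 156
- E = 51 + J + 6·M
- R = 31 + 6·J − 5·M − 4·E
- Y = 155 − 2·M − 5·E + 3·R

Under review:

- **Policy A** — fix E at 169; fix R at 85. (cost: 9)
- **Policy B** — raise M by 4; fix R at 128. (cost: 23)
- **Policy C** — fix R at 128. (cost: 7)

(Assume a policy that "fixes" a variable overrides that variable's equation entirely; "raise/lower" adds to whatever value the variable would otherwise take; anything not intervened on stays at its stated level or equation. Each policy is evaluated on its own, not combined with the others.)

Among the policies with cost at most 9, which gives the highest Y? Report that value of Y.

-747

Policy A (E := 169, R := 85):
  J = 58
  M = 156
  E = 169
  R = 85
  Y = 155 − 2·156 − 5·169 + 3·85 = -747
Policy C (R := 128):
  J = 58
  M = 156
  E = 51 + 58 + 6·156 = 1045
  R = 128
  Y = 155 − 2·156 − 5·1045 + 3·128 = -4998
Comparing — Policy A: Y=-747, Policy C: Y=-4998. Highest is -747 (Policy A).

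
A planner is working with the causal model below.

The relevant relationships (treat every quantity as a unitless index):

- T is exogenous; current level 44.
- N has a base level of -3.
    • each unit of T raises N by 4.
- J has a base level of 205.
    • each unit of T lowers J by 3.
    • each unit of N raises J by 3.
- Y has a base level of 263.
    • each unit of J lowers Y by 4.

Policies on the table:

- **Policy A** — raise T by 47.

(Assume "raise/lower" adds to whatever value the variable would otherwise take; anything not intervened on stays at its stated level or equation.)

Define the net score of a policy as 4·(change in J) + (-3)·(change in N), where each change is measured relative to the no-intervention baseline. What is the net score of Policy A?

Baseline:
  T = 44
  N = -3 + 4·44 = 173
  J = 205 − 3·44 + 3·173 = 592
Policy A (T + 47):
  T = 44 + 47 = 91
  N = -3 + 4·91 = 361
  J = 205 − 3·91 + 3·361 = 1015
ΔJ = 1015 − 592 = 423; ΔN = 361 − 173 = 188
Score = 4·423 + (-3)·188 = 1128

1128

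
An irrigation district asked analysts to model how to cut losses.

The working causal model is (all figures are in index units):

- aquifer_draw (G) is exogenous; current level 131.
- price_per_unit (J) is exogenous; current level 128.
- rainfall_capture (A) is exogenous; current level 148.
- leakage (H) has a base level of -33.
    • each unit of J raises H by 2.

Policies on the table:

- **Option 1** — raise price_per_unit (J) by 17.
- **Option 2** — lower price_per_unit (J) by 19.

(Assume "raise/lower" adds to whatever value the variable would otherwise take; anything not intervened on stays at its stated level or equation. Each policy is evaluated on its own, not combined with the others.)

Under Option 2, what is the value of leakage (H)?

Option 2 (J − 19):
  J = 128 − 19 = 109
  H = -33 + 2·109 = 185

185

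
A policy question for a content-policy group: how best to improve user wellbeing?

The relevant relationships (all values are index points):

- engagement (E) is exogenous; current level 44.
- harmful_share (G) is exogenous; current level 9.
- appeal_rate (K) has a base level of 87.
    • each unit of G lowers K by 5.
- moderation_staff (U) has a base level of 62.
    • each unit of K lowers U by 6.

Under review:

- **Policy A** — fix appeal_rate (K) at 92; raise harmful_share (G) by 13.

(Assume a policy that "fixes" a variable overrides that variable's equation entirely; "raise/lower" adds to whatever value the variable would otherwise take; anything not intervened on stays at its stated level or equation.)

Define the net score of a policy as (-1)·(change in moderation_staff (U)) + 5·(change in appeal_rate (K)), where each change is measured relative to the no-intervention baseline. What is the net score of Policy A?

Baseline:
  G = 9
  K = 87 − 5·9 = 42
  U = 62 − 6·42 = -190
Policy A (K := 92, G + 13):
  G = 9 + 13 = 22
  K = 92
  U = 62 − 6·92 = -490
ΔU = -490 − (-190) = -300; ΔK = 92 − 42 = 50
Score = (-1)·(-300) + 5·50 = 550

550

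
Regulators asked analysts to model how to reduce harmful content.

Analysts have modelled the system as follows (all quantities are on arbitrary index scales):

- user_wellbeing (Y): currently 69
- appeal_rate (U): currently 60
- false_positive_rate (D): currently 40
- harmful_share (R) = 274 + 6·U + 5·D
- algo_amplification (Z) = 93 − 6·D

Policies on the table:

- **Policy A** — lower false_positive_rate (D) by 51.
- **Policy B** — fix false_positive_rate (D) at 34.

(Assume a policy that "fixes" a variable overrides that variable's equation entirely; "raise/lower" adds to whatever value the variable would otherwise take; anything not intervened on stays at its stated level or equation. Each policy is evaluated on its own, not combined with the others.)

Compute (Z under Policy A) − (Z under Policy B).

Policy A (D − 51):
  D = 40 − 51 = -11
  Z = 93 − 6·(-11) = 159
Policy B (D := 34):
  D = 34
  Z = 93 − 6·34 = -111
Z: 159 − (-111) = 270

270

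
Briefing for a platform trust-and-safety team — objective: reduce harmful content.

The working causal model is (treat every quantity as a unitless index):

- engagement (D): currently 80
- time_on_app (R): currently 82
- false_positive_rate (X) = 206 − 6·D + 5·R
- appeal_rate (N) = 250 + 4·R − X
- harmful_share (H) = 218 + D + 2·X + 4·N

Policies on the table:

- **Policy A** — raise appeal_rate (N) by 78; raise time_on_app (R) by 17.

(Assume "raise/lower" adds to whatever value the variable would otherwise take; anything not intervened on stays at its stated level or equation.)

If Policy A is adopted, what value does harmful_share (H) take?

2752

Policy A (N + 78, R + 17):
  D = 80
  R = 82 + 17 = 99
  X = 206 − 6·80 + 5·99 = 221
  N = 250 + 4·99 − 221 (+78 from intervention) = 503
  H = 218 + 80 + 2·221 + 4·503 = 2752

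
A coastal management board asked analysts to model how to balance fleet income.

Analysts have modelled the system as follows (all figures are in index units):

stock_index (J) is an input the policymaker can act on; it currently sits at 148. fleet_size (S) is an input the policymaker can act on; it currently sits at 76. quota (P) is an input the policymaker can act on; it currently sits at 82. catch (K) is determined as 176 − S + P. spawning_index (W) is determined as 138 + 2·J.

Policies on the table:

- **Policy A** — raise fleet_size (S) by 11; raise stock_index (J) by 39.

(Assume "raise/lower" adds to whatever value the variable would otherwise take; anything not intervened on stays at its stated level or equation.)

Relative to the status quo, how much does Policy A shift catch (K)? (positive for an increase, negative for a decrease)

Baseline:
  S = 76
  P = 82
  K = 176 − 76 + 82 = 182
Policy A (S + 11, J + 39):
  S = 76 + 11 = 87
  P = 82
  K = 176 − 87 + 82 = 171
Change in K: 171 − 182 = -11

-11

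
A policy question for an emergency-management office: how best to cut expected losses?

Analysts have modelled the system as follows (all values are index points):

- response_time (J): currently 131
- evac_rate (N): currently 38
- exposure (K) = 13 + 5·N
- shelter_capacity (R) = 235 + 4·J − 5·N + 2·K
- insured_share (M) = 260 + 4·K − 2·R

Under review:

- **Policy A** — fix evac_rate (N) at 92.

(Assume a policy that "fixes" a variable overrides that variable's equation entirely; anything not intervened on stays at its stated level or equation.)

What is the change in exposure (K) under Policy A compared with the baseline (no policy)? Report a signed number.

270

Baseline:
  N = 38
  K = 13 + 5·38 = 203
Policy A (N := 92):
  N = 92
  K = 13 + 5·92 = 473
Change in K: 473 − 203 = 270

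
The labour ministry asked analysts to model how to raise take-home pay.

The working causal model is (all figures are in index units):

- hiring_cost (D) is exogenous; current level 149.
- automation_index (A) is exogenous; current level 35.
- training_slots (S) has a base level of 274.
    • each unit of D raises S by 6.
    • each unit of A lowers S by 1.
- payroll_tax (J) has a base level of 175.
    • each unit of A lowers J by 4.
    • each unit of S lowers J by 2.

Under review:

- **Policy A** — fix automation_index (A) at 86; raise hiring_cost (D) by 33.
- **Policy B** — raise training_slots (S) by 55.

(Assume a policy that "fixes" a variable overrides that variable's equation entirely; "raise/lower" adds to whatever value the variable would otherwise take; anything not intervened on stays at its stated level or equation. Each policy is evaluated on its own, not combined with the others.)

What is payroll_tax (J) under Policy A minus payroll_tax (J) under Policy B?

-388

Policy A (A := 86, D + 33):
  D = 149 + 33 = 182
  A = 86
  S = 274 + 6·182 − 86 = 1280
  J = 175 − 4·86 − 2·1280 = -2729
Policy B (S + 55):
  D = 149
  A = 35
  S = 274 + 6·149 − 35 (+55 from intervention) = 1188
  J = 175 − 4·35 − 2·1188 = -2341
J: -2729 − (-2341) = -388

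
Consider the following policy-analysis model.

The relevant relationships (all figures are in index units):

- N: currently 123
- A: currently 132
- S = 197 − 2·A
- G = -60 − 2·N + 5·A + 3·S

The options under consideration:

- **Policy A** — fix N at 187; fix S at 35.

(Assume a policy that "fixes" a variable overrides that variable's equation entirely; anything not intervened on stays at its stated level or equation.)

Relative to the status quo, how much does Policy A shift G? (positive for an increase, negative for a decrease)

Baseline:
  N = 123
  A = 132
  S = 197 − 2·132 = -67
  G = -60 − 2·123 + 5·132 + 3·(-67) = 153
Policy A (N := 187, S := 35):
  N = 187
  A = 132
  S = 35
  G = -60 − 2·187 + 5·132 + 3·35 = 331
Change in G: 331 − 153 = 178

178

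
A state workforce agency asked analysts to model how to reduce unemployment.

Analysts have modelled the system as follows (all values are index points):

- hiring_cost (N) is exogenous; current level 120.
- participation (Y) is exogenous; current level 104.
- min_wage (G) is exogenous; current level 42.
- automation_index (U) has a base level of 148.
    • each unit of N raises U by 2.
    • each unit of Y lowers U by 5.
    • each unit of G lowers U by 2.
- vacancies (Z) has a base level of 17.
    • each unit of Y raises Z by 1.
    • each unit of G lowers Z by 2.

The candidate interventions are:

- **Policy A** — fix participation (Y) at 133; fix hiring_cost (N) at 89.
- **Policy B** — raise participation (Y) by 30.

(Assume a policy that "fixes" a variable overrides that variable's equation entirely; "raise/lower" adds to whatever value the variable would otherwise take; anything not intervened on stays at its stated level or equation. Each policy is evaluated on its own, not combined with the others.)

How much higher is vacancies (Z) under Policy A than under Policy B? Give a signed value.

Policy A (Y := 133, N := 89):
  Y = 133
  G = 42
  Z = 17 + 133 − 2·42 = 66
Policy B (Y + 30):
  Y = 104 + 30 = 134
  G = 42
  Z = 17 + 134 − 2·42 = 67
Z: 66 − 67 = -1

-1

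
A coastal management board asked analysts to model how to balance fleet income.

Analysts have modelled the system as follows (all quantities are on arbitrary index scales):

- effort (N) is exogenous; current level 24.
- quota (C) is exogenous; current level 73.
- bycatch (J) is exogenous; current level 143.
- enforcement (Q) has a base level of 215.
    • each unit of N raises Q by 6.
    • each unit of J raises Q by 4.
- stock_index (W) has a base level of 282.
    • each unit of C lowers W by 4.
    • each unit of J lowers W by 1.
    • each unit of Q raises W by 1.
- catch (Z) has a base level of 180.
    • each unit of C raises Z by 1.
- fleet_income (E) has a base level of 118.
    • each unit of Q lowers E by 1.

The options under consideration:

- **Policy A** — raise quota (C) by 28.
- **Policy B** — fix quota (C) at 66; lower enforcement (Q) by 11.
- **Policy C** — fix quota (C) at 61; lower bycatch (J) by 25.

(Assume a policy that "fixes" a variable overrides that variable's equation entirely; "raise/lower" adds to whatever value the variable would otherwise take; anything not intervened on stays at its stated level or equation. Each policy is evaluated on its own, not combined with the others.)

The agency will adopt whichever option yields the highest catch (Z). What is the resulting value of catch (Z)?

Policy A (C + 28):
  C = 73 + 28 = 101
  Z = 180 + 101 = 281
Policy B (C := 66, Q − 11):
  C = 66
  Z = 180 + 66 = 246
Policy C (C := 61, J − 25):
  C = 61
  Z = 180 + 61 = 241
Comparing — Policy A: Z=281, Policy B: Z=246, Policy C: Z=241. Highest is 281 (Policy A).

281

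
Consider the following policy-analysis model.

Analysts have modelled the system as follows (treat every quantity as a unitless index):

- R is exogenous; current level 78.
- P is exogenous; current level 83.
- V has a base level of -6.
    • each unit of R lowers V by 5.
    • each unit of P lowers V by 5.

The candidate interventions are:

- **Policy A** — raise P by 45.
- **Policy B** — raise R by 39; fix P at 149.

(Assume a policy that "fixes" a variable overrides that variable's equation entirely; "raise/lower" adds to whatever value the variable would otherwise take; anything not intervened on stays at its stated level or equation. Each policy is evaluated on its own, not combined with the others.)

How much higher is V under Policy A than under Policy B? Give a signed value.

Policy A (P + 45):
  R = 78
  P = 83 + 45 = 128
  V = -6 − 5·78 − 5·128 = -1036
Policy B (R + 39, P := 149):
  R = 78 + 39 = 117
  P = 149
  V = -6 − 5·117 − 5·149 = -1336
V: -1036 − (-1336) = 300

300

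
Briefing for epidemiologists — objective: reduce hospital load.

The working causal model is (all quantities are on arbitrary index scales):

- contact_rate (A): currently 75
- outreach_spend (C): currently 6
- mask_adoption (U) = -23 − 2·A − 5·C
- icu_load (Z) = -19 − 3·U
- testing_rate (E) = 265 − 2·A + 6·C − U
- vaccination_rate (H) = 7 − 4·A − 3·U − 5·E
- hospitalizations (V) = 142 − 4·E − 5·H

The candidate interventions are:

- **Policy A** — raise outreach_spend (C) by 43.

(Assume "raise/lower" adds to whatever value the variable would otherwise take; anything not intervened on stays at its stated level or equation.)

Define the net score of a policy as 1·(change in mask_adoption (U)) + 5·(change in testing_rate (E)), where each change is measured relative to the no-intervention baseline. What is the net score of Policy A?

Baseline:
  A = 75
  C = 6
  U = -23 − 2·75 − 5·6 = -203
  E = 265 − 2·75 + 6·6 − (-203) = 354
Policy A (C + 43):
  A = 75
  C = 6 + 43 = 49
  U = -23 − 2·75 − 5·49 = -418
  E = 265 − 2·75 + 6·49 − (-418) = 827
ΔU = -418 − (-203) = -215; ΔE = 827 − 354 = 473
Score = 1·(-215) + 5·473 = 2150

2150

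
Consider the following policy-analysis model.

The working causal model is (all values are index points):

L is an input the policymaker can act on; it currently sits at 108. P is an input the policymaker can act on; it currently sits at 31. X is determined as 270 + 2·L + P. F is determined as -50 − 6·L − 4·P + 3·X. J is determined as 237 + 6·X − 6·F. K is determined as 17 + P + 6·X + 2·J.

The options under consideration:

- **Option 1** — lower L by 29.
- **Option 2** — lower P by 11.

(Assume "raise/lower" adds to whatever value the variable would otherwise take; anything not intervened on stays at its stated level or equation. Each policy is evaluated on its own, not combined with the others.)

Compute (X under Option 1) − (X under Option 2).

Option 1 (L − 29):
  L = 108 − 29 = 79
  P = 31
  X = 270 + 2·79 + 31 = 459
Option 2 (P − 11):
  L = 108
  P = 31 − 11 = 20
  X = 270 + 2·108 + 20 = 506
X: 459 − 506 = -47

-47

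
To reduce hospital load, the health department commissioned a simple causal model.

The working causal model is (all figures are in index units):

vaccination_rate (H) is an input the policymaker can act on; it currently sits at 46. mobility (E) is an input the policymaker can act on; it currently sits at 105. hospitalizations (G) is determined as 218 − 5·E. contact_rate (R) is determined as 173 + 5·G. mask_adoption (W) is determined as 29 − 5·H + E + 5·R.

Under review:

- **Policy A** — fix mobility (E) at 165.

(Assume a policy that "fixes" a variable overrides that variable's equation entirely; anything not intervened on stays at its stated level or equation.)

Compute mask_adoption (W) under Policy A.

Policy A (E := 165):
  H = 46
  E = 165
  G = 218 − 5·165 = -607
  R = 173 + 5·(-607) = -2862
  W = 29 − 5·46 + 165 + 5·(-2862) = -14346

-14346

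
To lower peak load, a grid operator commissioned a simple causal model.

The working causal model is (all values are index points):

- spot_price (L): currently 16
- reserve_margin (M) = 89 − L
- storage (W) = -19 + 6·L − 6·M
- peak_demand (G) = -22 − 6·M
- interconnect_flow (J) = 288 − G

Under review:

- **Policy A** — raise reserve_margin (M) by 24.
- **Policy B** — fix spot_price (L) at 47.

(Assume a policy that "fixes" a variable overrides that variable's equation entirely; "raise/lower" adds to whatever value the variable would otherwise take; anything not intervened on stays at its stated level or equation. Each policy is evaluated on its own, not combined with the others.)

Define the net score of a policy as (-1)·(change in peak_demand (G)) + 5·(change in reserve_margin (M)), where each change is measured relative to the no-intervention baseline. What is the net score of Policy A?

264

Baseline:
  L = 16
  M = 89 − 16 = 73
  G = -22 − 6·73 = -460
Policy A (M + 24):
  L = 16
  M = 89 − 16 (+24 from intervention) = 97
  G = -22 − 6·97 = -604
ΔG = -604 − (-460) = -144; ΔM = 97 − 73 = 24
Score = (-1)·(-144) + 5·24 = 264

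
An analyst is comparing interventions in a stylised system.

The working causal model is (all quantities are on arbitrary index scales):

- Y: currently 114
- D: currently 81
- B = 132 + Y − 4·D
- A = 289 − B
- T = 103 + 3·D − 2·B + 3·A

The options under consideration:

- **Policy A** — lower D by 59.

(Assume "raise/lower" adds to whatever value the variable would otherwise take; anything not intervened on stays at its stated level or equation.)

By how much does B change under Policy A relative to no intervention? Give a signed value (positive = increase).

236

Baseline:
  Y = 114
  D = 81
  B = 132 + 114 − 4·81 = -78
Policy A (D − 59):
  Y = 114
  D = 81 − 59 = 22
  B = 132 + 114 − 4·22 = 158
Change in B: 158 − (-78) = 236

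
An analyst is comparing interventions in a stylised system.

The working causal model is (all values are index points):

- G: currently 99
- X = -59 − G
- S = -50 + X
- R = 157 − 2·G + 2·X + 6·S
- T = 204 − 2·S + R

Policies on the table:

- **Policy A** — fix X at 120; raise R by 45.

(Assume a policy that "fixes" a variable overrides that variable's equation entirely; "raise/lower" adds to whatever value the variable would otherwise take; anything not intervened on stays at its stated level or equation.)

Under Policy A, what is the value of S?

70

Policy A (X := 120, R + 45):
  G = 99
  X = 120
  S = -50 + 120 = 70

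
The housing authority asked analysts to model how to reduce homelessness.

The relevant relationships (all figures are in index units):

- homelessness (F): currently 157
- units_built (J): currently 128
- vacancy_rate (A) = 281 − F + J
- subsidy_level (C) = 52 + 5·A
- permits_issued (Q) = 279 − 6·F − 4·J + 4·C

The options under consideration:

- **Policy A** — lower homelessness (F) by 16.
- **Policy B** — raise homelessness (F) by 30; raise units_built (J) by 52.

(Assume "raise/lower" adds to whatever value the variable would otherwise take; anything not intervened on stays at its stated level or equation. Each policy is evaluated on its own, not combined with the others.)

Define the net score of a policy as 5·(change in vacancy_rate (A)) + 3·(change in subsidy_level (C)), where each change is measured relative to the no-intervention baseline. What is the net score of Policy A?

320

Baseline:
  F = 157
  J = 128
  A = 281 − 157 + 128 = 252
  C = 52 + 5·252 = 1312
Policy A (F − 16):
  F = 157 − 16 = 141
  J = 128
  A = 281 − 141 + 128 = 268
  C = 52 + 5·268 = 1392
ΔA = 268 − 252 = 16; ΔC = 1392 − 1312 = 80
Score = 5·16 + 3·80 = 320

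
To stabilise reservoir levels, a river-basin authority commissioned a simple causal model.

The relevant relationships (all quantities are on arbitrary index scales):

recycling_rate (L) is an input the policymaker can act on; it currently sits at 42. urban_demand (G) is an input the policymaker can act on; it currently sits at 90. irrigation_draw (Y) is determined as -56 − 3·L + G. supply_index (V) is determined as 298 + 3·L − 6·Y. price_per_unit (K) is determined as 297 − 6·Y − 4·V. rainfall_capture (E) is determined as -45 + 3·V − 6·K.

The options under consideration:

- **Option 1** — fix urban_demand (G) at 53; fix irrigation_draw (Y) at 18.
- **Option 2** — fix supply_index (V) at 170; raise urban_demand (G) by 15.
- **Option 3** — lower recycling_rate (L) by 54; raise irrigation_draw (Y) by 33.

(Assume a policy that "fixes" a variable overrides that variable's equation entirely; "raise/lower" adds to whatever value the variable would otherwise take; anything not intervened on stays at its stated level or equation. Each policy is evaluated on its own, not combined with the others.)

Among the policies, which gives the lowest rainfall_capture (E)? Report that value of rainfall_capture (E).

-7731

Option 1 (G := 53, Y := 18):
  L = 42
  G = 53
  Y = 18
  V = 298 + 3·42 − 6·18 = 316
  K = 297 − 6·18 − 4·316 = -1075
  E = -45 + 3·316 − 6·(-1075) = 7353
Option 2 (V := 170, G + 15):
  L = 42
  G = 90 + 15 = 105
  Y = -56 − 3·42 + 105 = -77
  V = 170
  K = 297 − 6·(-77) − 4·170 = 79
  E = -45 + 3·170 − 6·79 = -9
Option 3 (L − 54, Y + 33):
  L = 42 − 54 = -12
  G = 90
  Y = -56 − 3·(-12) + 90 (+33 from intervention) = 103
  V = 298 + 3·(-12) − 6·103 = -356
  K = 297 − 6·103 − 4·(-356) = 1103
  E = -45 + 3·(-356) − 6·1103 = -7731
Comparing — Option 1: E=7353, Option 2: E=-9, Option 3: E=-7731. Lowest is -7731 (Option 3).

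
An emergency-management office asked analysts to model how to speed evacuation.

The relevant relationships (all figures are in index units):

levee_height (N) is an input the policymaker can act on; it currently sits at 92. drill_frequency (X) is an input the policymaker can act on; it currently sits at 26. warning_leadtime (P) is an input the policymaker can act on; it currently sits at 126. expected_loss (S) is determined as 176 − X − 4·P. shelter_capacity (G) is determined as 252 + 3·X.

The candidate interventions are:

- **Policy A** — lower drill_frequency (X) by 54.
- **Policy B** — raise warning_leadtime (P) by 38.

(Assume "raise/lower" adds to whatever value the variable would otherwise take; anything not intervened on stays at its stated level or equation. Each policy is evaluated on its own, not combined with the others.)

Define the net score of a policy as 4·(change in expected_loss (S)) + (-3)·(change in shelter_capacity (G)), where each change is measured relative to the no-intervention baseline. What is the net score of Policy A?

702

Baseline:
  X = 26
  P = 126
  S = 176 − 26 − 4·126 = -354
  G = 252 + 3·26 = 330
Policy A (X − 54):
  X = 26 − 54 = -28
  P = 126
  S = 176 − (-28) − 4·126 = -300
  G = 252 + 3·(-28) = 168
ΔS = -300 − (-354) = 54; ΔG = 168 − 330 = -162
Score = 4·54 + (-3)·(-162) = 702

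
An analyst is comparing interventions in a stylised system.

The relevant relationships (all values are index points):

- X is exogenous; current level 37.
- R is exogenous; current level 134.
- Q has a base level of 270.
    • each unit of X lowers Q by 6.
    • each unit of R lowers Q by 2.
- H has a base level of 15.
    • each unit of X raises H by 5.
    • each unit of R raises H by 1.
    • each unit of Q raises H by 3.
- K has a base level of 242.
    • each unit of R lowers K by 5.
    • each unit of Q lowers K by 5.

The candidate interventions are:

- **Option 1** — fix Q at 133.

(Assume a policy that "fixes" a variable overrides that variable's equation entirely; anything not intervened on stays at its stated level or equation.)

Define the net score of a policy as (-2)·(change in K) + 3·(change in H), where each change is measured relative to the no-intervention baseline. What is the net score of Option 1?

6707

Baseline:
  X = 37
  R = 134
  Q = 270 − 6·37 − 2·134 = -220
  H = 15 + 5·37 + 134 + 3·(-220) = -326
  K = 242 − 5·134 − 5·(-220) = 672
Option 1 (Q := 133):
  X = 37
  R = 134
  Q = 133
  H = 15 + 5·37 + 134 + 3·133 = 733
  K = 242 − 5·134 − 5·133 = -1093
ΔK = -1093 − 672 = -1765; ΔH = 733 − (-326) = 1059
Score = (-2)·(-1765) + 3·1059 = 6707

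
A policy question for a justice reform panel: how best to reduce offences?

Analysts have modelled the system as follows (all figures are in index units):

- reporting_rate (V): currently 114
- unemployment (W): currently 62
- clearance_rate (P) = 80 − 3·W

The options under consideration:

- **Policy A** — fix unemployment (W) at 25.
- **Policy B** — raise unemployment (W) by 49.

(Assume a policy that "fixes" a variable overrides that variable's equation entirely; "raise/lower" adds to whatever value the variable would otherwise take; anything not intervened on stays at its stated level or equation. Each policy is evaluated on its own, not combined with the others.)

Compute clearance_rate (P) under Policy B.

Policy B (W + 49):
  W = 62 + 49 = 111
  P = 80 − 3·111 = -253

-253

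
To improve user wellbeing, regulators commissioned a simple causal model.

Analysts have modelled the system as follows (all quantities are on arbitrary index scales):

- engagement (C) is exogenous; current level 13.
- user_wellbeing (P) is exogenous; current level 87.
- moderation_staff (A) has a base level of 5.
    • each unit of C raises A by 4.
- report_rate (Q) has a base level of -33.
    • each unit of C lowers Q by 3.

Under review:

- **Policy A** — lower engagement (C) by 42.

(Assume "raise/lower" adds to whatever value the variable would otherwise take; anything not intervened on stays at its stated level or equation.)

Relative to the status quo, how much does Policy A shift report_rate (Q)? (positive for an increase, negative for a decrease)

Baseline:
  C = 13
  Q = -33 − 3·13 = -72
Policy A (C − 42):
  C = 13 − 42 = -29
  Q = -33 − 3·(-29) = 54
Change in Q: 54 − (-72) = 126

126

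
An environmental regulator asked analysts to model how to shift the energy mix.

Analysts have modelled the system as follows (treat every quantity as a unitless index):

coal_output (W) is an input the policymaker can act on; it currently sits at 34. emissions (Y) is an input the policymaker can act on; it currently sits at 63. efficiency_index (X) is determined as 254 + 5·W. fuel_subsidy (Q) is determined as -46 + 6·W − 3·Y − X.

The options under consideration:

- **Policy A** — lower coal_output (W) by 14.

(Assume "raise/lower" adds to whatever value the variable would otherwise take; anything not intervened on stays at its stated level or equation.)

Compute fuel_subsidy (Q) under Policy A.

Policy A (W − 14):
  W = 34 − 14 = 20
  Y = 63
  X = 254 + 5·20 = 354
  Q = -46 + 6·20 − 3·63 − 354 = -469

-469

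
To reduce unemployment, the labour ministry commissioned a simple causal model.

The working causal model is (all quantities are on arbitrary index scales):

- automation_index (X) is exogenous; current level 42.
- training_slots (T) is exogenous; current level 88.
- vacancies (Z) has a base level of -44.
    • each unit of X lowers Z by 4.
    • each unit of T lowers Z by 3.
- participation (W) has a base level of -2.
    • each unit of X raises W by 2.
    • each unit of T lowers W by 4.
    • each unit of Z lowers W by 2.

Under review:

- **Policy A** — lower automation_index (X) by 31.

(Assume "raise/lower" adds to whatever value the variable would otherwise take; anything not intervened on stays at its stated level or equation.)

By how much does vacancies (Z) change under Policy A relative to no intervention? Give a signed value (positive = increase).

Baseline:
  X = 42
  T = 88
  Z = -44 − 4·42 − 3·88 = -476
Policy A (X − 31):
  X = 42 − 31 = 11
  T = 88
  Z = -44 − 4·11 − 3·88 = -352
Change in Z: -352 − (-476) = 124

124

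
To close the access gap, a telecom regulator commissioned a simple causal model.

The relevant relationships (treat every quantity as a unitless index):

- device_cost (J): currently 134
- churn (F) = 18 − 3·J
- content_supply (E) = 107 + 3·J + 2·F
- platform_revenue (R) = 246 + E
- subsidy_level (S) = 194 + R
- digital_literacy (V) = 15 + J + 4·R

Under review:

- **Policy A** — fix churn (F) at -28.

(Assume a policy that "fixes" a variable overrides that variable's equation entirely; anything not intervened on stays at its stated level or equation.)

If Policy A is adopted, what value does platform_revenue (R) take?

699

Policy A (F := -28):
  J = 134
  F = -28
  E = 107 + 3·134 + 2·(-28) = 453
  R = 246 + 453 = 699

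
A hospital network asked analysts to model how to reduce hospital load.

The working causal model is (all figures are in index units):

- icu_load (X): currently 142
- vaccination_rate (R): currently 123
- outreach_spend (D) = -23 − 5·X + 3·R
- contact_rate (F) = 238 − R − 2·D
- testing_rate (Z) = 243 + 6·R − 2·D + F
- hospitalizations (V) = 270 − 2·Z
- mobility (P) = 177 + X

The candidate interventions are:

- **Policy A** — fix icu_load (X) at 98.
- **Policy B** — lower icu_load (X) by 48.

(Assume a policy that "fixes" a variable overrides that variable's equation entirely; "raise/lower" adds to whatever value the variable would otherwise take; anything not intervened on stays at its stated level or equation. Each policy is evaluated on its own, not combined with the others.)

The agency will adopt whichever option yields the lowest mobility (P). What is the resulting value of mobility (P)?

271

Policy A (X := 98):
  X = 98
  P = 177 + 98 = 275
Policy B (X − 48):
  X = 142 − 48 = 94
  P = 177 + 94 = 271
Comparing — Policy A: P=275, Policy B: P=271. Lowest is 271 (Policy B).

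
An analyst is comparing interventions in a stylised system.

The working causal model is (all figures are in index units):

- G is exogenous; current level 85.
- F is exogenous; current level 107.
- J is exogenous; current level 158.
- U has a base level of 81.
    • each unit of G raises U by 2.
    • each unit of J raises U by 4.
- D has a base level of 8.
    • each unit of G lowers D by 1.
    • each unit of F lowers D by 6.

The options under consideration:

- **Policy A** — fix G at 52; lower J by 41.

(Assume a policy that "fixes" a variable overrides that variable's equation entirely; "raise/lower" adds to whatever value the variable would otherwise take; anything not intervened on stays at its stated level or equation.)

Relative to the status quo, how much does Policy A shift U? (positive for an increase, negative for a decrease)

Baseline:
  G = 85
  J = 158
  U = 81 + 2·85 + 4·158 = 883
Policy A (G := 52, J − 41):
  G = 52
  J = 158 − 41 = 117
  U = 81 + 2·52 + 4·117 = 653
Change in U: 653 − 883 = -230

-230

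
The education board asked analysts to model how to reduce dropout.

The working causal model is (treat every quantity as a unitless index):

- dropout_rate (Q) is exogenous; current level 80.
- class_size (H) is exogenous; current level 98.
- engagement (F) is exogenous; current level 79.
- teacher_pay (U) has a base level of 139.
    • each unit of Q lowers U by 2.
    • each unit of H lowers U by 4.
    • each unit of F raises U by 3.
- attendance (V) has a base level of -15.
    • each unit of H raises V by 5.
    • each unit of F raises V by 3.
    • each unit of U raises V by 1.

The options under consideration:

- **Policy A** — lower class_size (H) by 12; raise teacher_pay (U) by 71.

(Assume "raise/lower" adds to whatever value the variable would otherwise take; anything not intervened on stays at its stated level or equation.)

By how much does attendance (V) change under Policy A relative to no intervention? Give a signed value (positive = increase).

59

Baseline:
  Q = 80
  H = 98
  F = 79
  U = 139 − 2·80 − 4·98 + 3·79 = -176
  V = -15 + 5·98 + 3·79 + (-176) = 536
Policy A (H − 12, U + 71):
  Q = 80
  H = 98 − 12 = 86
  F = 79
  U = 139 − 2·80 − 4·86 + 3·79 (+71 from intervention) = -57
  V = -15 + 5·86 + 3·79 + (-57) = 595
Change in V: 595 − 536 = 59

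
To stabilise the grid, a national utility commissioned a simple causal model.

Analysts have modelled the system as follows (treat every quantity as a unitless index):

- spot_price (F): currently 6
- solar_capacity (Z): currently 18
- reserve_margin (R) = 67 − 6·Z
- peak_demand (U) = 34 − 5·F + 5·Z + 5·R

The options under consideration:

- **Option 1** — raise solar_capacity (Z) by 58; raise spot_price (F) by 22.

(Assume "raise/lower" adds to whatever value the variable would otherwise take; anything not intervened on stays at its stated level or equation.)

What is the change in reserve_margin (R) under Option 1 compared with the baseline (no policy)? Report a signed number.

Baseline:
  Z = 18
  R = 67 − 6·18 = -41
Option 1 (Z + 58, F + 22):
  Z = 18 + 58 = 76
  R = 67 − 6·76 = -389
Change in R: -389 − (-41) = -348

-348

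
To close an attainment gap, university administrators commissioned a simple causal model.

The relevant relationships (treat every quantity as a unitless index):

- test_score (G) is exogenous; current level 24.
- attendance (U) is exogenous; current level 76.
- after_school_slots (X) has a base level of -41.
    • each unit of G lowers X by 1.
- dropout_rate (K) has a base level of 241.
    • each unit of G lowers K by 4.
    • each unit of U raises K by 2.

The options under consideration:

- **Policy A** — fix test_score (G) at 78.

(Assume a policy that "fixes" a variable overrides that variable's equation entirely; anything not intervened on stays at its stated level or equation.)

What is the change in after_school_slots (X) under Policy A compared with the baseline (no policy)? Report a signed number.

-54

Baseline:
  G = 24
  X = -41 − 24 = -65
Policy A (G := 78):
  G = 78
  X = -41 − 78 = -119
Change in X: -119 − (-65) = -54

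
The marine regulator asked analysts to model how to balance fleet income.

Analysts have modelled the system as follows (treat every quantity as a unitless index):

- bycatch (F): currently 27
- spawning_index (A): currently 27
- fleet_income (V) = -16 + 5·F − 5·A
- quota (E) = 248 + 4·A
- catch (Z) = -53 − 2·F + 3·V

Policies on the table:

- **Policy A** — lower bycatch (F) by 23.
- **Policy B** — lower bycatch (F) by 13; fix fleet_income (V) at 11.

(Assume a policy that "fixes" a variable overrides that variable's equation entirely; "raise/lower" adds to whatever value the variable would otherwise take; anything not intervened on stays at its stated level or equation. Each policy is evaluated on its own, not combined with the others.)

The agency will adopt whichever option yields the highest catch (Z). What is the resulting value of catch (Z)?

-48

Policy A (F − 23):
  F = 27 − 23 = 4
  A = 27
  V = -16 + 5·4 − 5·27 = -131
  Z = -53 − 2·4 + 3·(-131) = -454
Policy B (F − 13, V := 11):
  F = 27 − 13 = 14
  A = 27
  V = 11
  Z = -53 − 2·14 + 3·11 = -48
Comparing — Policy A: Z=-454, Policy B: Z=-48. Highest is -48 (Policy B).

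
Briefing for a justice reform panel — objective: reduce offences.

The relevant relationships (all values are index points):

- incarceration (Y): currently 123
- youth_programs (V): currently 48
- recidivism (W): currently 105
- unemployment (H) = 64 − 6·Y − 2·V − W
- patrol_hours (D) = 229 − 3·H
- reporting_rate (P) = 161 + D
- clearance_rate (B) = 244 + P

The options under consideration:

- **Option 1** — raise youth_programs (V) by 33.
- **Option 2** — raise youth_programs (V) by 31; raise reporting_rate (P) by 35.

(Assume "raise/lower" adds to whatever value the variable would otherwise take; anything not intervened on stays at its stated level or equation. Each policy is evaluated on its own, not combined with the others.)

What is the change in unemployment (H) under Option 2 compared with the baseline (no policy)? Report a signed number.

Baseline:
  Y = 123
  V = 48
  W = 105
  H = 64 − 6·123 − 2·48 − 105 = -875
Option 2 (V + 31, P + 35):
  Y = 123
  V = 48 + 31 = 79
  W = 105
  H = 64 − 6·123 − 2·79 − 105 = -937
Change in H: -937 − (-875) = -62

-62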